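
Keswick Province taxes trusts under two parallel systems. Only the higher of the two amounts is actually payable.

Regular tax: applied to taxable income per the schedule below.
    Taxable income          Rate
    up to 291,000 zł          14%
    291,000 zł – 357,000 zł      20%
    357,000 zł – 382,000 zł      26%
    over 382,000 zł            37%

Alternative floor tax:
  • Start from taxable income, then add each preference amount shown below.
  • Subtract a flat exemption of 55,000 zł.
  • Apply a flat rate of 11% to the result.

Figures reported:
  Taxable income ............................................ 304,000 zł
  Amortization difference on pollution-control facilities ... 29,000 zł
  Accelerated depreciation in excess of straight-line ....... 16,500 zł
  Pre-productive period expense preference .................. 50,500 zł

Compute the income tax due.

43,340 zł

Alternative floor tax:
  Adjusted income: 304,000 zł + 29,000 zł + 16,500 zł + 50,500 zł = 400,000 zł
  Less exemption 55,000 zł → base 345,000 zł
  345,000 zł × 11% = 37,950 zł

Regular tax:
  291,000 zł × 14% = 40,740 zł
  13,000 zł × 20% = 2,600 zł
  → 43,340 zł

43,340 zł > 37,950 zł, so the regular tax governs.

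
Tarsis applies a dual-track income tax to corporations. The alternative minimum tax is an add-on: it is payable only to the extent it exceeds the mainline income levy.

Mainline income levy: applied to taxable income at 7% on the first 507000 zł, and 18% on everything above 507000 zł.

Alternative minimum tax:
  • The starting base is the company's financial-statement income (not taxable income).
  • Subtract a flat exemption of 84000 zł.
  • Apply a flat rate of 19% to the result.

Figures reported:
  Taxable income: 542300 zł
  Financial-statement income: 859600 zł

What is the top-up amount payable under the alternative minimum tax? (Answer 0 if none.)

Alternative minimum tax:
  Base (financial-statement income): 859600 zł
  Less exemption 84000 zł → base 775600 zł
  775600 zł × 19% = 147364 zł

Mainline income levy:
  507000 zł × 7% = 35490 zł
  35300 zł × 18% = 6354 zł
  → 41844 zł

Excess of alternative minimum tax over mainline income levy: 147364 zł − 41844 zł = 105520 zł.

105520 zł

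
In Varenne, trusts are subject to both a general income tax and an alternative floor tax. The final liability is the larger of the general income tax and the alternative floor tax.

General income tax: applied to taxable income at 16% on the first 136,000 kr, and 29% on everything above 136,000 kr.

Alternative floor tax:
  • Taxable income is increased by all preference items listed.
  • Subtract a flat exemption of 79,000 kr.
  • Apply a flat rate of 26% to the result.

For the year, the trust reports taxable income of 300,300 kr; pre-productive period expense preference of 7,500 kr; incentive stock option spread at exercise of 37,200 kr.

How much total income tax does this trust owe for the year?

69,407 kr

General income tax:
  136,000 kr × 16% = 21,760 kr
  164,300 kr × 29% = 47,647 kr
  → 69,407 kr

Alternative floor tax:
  Adjusted income: 300,300 kr + 7,500 kr + 37,200 kr = 345,000 kr
  Less exemption 79,000 kr → base 266,000 kr
  266,000 kr × 26% = 69,160 kr

69,407 kr > 69,160 kr, so the general income tax governs.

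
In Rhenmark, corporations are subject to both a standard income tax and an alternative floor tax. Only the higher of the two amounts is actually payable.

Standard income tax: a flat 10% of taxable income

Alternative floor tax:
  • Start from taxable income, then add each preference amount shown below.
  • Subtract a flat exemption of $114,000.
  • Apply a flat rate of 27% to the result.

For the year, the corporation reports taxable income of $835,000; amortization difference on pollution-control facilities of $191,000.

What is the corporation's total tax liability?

$246,240

Standard income tax:
  $835,000 × 10% = $83,500

Alternative floor tax:
  Adjusted income: $835,000 + $191,000 = $1,026,000
  Less exemption $114,000 → base $912,000
  $912,000 × 27% = $246,240

$246,240 > $83,500, so the alternative floor tax is the binding amount.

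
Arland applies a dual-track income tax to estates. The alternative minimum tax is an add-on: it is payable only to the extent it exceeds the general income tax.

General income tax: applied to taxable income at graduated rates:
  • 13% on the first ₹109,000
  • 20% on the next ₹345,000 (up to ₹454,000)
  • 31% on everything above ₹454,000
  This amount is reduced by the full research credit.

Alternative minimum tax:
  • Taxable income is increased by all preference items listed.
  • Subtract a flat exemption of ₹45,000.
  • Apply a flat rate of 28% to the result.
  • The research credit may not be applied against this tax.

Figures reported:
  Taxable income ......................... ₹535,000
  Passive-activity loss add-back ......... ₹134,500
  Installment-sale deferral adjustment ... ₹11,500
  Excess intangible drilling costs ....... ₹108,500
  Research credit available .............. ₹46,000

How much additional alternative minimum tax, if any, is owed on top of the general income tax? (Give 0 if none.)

₹146,180

Alternative minimum tax:
  Adjusted income: ₹535,000 + ₹134,500 + ₹11,500 + ₹108,500 = ₹789,500
  Less exemption ₹45,000 → base ₹744,500
  ₹744,500 × 28% = ₹208,460

General income tax:
  ₹109,000 × 13% = ₹14,170
  ₹345,000 × 20% = ₹69,000
  ₹81,000 × 31% = ₹25,110
  → ₹108,280
  Less research credit ₹46,000 → ₹62,280

Excess of alternative minimum tax over general income tax: ₹208,460 − ₹62,280 = ₹146,180.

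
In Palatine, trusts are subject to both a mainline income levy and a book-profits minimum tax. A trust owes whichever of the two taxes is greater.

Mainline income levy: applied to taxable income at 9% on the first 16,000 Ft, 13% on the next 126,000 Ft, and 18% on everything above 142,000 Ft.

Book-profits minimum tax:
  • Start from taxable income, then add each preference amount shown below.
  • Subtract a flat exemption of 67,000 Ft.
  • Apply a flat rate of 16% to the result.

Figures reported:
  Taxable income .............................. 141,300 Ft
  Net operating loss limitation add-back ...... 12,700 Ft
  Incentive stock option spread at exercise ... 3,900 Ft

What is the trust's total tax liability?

Mainline income levy:
  16,000 Ft × 9% = 1,440 Ft
  125,300 Ft × 13% = 16,289 Ft
  → 17,729 Ft

Book-profits minimum tax:
  Adjusted income: 141,300 Ft + 12,700 Ft + 3,900 Ft = 157,900 Ft
  Less exemption 67,000 Ft → base 90,900 Ft
  90,900 Ft × 16% = 14,544 Ft

17,729 Ft > 14,544 Ft, so the mainline income levy governs.

17,729 Ft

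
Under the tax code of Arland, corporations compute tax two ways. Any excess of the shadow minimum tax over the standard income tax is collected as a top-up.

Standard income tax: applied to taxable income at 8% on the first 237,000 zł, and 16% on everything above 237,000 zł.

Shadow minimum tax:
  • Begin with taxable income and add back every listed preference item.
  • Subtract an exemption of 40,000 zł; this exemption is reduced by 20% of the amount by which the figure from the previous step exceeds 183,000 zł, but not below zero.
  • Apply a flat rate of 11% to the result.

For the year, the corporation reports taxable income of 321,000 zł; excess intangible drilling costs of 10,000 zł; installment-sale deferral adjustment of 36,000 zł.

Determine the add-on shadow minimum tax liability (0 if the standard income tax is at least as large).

Standard income tax:
  237,000 zł × 8% = 18,960 zł
  84,000 zł × 16% = 13,440 zł
  → 32,400 zł

Shadow minimum tax:
  Adjusted income: 321,000 zł + 10,000 zł + 36,000 zł = 367,000 zł
  Exemption: 40,000 zł − 20% × (367,000 zł − 183,000 zł) = 40,000 zł − 36,800 zł = 3,200 zł
  Base: 367,000 zł − 3,200 zł = 363,800 zł
  363,800 zł × 11% = 40,018 zł

Excess of shadow minimum tax over standard income tax: 40,018 zł − 32,400 zł = 7,618 zł.

7,618 zł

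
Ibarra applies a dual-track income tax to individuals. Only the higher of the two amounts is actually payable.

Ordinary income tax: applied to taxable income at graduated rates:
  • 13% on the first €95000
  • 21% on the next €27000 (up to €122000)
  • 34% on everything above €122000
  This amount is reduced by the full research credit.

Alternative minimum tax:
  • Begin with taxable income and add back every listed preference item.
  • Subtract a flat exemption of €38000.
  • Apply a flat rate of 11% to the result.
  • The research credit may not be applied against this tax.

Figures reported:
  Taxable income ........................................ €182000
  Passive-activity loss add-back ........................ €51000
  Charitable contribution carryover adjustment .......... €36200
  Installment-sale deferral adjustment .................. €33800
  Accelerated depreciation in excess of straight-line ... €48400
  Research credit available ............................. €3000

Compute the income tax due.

Ordinary income tax:
  €95000 × 13% = €12350
  €27000 × 21% = €5670
  €60000 × 34% = €20400
  → €38420
  Less research credit €3000 → €35420

Alternative minimum tax:
  Adjusted income: €182000 + €51000 + €36200 + €33800 + €48400 = €351400
  Less exemption €38000 → base €313400
  €313400 × 11% = €34474

€35420 > €34474, so the ordinary income tax governs.

€35420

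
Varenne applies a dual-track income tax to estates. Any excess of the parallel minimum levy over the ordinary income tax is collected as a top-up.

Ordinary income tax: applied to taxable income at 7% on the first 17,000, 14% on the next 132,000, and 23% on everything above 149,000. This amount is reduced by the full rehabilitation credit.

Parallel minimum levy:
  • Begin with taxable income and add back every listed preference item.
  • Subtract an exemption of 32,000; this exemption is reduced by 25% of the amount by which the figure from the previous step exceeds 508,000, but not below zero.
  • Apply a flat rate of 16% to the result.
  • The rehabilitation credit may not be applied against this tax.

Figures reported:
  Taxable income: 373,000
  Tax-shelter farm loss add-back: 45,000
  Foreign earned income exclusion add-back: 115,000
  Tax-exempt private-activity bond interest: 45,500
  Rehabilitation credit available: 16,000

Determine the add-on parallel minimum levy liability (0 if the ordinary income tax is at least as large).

Ordinary income tax:
  17,000 × 7% = 1,190
  132,000 × 14% = 18,480
  224,000 × 23% = 51,520
  → 71,190
  Less rehabilitation credit 16,000 → 55,190

Parallel minimum levy:
  Adjusted income: 373,000 + 45,000 + 115,000 + 45,500 = 578,500
  Exemption: 32,000 − 25% × (578,500 − 508,000) = 32,000 − 17,625 = 14,375
  Base: 578,500 − 14,375 = 564,125
  564,125 × 16% = 90,260

Excess of parallel minimum levy over ordinary income tax: 90,260 − 55,190 = 35,070.

35,070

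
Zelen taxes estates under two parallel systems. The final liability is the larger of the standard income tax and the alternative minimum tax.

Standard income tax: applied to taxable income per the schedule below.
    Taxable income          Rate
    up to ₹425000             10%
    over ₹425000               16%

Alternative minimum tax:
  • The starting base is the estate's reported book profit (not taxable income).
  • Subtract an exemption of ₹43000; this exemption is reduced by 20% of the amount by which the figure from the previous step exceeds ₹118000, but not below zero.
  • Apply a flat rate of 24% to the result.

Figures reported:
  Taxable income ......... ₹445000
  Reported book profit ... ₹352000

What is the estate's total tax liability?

Standard income tax:
  ₹425000 × 10% = ₹42500
  ₹20000 × 16% = ₹3200
  → ₹45700

Alternative minimum tax:
  Base (reported book profit): ₹352000
  Exemption: 20% × (₹352000 − ₹118000) = ₹46800 ≥ ₹43000, so the exemption is fully phased out
  Base: ₹352000 − ₹0 = ₹352000
  ₹352000 × 24% = ₹84480

₹84480 > ₹45700, so the alternative minimum tax is the binding amount.

₹84480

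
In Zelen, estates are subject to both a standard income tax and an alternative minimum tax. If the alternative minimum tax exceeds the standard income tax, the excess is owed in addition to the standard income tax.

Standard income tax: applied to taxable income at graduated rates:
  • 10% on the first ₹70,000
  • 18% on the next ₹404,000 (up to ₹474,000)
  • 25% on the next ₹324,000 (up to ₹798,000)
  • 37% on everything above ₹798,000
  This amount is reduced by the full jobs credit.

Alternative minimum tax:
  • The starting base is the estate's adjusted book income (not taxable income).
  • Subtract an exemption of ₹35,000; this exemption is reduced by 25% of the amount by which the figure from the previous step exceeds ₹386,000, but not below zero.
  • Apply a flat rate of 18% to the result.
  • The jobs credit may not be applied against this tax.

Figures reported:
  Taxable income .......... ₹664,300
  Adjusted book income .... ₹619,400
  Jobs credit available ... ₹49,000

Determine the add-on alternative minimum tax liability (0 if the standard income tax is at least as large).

₹33,197

Standard income tax:
  ₹70,000 × 10% = ₹7,000
  ₹404,000 × 18% = ₹72,720
  ₹190,300 × 25% = ₹47,575
  → ₹127,295
  Less jobs credit ₹49,000 → ₹78,295

Alternative minimum tax:
  Base (adjusted book income): ₹619,400
  Exemption: 25% × (₹619,400 − ₹386,000) = ₹58,350 ≥ ₹35,000, so the exemption is fully phased out
  Base: ₹619,400 − ₹0 = ₹619,400
  ₹619,400 × 18% = ₹111,492

Excess of alternative minimum tax over standard income tax: ₹111,492 − ₹78,295 = ₹33,197.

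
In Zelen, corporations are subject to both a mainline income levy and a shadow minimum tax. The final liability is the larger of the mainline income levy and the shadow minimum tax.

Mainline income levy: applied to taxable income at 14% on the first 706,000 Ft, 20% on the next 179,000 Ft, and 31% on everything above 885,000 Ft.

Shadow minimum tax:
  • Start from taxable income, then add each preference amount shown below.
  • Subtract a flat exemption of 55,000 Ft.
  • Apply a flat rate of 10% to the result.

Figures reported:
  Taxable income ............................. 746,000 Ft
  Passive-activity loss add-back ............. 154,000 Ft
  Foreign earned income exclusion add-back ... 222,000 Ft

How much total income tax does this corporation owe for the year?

Shadow minimum tax:
  Adjusted income: 746,000 Ft + 154,000 Ft + 222,000 Ft = 1,122,000 Ft
  Less exemption 55,000 Ft → base 1,067,000 Ft
  1,067,000 Ft × 10% = 106,700 Ft

Mainline income levy:
  706,000 Ft × 14% = 98,840 Ft
  40,000 Ft × 20% = 8,000 Ft
  → 106,840 Ft

106,840 Ft > 106,700 Ft, so the mainline income levy governs.

106,840 Ft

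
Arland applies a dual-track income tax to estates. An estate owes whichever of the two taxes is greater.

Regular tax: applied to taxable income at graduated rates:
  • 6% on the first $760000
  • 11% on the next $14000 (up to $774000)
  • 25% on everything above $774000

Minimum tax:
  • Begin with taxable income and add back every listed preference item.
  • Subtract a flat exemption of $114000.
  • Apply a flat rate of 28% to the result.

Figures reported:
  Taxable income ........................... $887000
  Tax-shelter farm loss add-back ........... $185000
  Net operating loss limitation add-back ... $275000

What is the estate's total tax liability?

Minimum tax:
  Adjusted income: $887000 + $185000 + $275000 = $1347000
  Less exemption $114000 → base $1233000
  $1233000 × 28% = $345240

Regular tax:
  $760000 × 6% = $45600
  $14000 × 11% = $1540
  $113000 × 25% = $28250
  → $75390

$345240 > $75390, so the minimum tax is the binding amount.

$345240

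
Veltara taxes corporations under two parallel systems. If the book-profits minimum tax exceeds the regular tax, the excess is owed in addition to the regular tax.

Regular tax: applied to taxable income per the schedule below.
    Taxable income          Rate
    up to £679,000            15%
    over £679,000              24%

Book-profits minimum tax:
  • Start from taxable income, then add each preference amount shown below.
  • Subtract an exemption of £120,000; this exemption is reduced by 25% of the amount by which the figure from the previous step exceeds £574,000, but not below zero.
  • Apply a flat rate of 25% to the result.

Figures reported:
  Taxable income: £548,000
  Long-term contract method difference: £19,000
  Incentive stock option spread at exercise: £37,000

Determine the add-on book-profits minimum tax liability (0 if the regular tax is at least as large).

£40,675

Regular tax:
  £548,000 × 15% = £82,200

Book-profits minimum tax:
  Adjusted income: £548,000 + £19,000 + £37,000 = £604,000
  Exemption: £120,000 − 25% × (£604,000 − £574,000) = £120,000 − £7,500 = £112,500
  Base: £604,000 − £112,500 = £491,500
  £491,500 × 25% = £122,875

Excess of book-profits minimum tax over regular tax: £122,875 − £82,200 = £40,675.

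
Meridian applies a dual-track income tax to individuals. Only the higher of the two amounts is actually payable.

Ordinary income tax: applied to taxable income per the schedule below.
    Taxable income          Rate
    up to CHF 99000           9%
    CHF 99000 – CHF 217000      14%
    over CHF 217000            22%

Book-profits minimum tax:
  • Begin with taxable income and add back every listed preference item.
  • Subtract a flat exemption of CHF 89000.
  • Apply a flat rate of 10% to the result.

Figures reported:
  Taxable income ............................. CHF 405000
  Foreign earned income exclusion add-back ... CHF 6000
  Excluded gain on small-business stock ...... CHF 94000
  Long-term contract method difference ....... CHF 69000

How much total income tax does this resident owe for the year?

CHF 66790

Book-profits minimum tax:
  Adjusted income: CHF 405000 + CHF 6000 + CHF 94000 + CHF 69000 = CHF 574000
  Less exemption CHF 89000 → base CHF 485000
  CHF 485000 × 10% = CHF 48500

Ordinary income tax:
  CHF 99000 × 9% = CHF 8910
  CHF 118000 × 14% = CHF 16520
  CHF 188000 × 22% = CHF 41360
  → CHF 66790

CHF 66790 > CHF 48500, so the ordinary income tax governs.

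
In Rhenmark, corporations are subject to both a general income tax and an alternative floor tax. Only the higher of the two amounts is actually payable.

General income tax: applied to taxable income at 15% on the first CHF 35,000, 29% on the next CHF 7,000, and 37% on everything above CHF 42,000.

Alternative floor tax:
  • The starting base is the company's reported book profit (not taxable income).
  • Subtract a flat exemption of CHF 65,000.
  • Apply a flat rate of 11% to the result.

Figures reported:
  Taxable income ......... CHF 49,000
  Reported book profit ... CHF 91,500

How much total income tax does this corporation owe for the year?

Alternative floor tax:
  Base (reported book profit): CHF 91,500
  Less exemption CHF 65,000 → base CHF 26,500
  CHF 26,500 × 11% = CHF 2,915

General income tax:
  CHF 35,000 × 15% = CHF 5,250
  CHF 7,000 × 29% = CHF 2,030
  CHF 7,000 × 37% = CHF 2,590
  → CHF 9,870

CHF 9,870 > CHF 2,915, so the general income tax governs.

CHF 9,870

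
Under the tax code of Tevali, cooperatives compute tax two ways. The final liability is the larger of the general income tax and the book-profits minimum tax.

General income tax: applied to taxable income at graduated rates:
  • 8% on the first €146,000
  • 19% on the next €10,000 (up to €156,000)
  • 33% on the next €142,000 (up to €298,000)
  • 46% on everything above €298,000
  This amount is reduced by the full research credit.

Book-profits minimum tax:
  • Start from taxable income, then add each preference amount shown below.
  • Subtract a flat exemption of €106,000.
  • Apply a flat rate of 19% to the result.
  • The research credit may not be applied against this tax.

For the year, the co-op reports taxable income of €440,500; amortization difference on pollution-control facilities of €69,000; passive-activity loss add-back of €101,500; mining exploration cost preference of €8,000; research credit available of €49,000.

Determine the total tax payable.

General income tax:
  €146,000 × 8% = €11,680
  €10,000 × 19% = €1,900
  €142,000 × 33% = €46,860
  €142,500 × 46% = €65,550
  → €125,990
  Less research credit €49,000 → €76,990

Book-profits minimum tax:
  Adjusted income: €440,500 + €69,000 + €101,500 + €8,000 = €619,000
  Less exemption €106,000 → base €513,000
  €513,000 × 19% = €97,470

€97,470 > €76,990, so the book-profits minimum tax is the binding amount.

€97,470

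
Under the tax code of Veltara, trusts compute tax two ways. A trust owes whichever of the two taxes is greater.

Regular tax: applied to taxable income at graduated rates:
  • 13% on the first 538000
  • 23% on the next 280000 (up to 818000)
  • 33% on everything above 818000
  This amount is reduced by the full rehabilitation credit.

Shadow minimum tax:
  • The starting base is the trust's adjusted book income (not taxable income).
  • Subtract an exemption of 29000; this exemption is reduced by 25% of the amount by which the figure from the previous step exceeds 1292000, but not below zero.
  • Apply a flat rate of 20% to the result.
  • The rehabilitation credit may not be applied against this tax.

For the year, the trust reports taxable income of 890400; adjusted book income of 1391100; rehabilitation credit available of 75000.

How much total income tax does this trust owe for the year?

277375

Regular tax:
  538000 × 13% = 69940
  280000 × 23% = 64400
  72400 × 33% = 23892
  → 158232
  Less rehabilitation credit 75000 → 83232

Shadow minimum tax:
  Base (adjusted book income): 1391100
  Exemption: 29000 − 25% × (1391100 − 1292000) = 29000 − 24775 = 4225
  Base: 1391100 − 4225 = 1386875
  1386875 × 20% = 277375

277375 > 83232, so the shadow minimum tax is the binding amount.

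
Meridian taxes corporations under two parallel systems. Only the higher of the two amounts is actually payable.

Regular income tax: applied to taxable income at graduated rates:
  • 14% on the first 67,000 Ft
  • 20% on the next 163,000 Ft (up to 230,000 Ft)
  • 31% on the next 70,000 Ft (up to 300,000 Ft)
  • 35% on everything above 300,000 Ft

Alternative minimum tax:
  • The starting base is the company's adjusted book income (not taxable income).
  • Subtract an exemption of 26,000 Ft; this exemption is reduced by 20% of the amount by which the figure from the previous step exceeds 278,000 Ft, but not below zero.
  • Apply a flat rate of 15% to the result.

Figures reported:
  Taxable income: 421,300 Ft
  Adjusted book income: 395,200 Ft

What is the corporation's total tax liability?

Regular income tax:
  67,000 Ft × 14% = 9,380 Ft
  163,000 Ft × 20% = 32,600 Ft
  70,000 Ft × 31% = 21,700 Ft
  121,300 Ft × 35% = 42,455 Ft
  → 106,135 Ft

Alternative minimum tax:
  Base (adjusted book income): 395,200 Ft
  Exemption: 26,000 Ft − 20% × (395,200 Ft − 278,000 Ft) = 26,000 Ft − 23,440 Ft = 2,560 Ft
  Base: 395,200 Ft − 2,560 Ft = 392,640 Ft
  392,640 Ft × 15% = 58,896 Ft

106,135 Ft > 58,896 Ft, so the regular income tax governs.

106,135 Ft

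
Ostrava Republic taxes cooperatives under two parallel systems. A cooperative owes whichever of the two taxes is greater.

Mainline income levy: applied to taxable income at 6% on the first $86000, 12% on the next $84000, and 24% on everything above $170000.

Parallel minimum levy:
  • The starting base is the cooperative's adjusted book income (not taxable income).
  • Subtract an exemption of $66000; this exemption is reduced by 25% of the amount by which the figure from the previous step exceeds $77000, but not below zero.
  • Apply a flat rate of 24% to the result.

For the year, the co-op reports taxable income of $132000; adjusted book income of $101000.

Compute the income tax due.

$10680

Mainline income levy:
  $86000 × 6% = $5160
  $46000 × 12% = $5520
  → $10680

Parallel minimum levy:
  Base (adjusted book income): $101000
  Exemption: $66000 − 25% × ($101000 − $77000) = $66000 − $6000 = $60000
  Base: $101000 − $60000 = $41000
  $41000 × 24% = $9840

$10680 > $9840, so the mainline income levy governs.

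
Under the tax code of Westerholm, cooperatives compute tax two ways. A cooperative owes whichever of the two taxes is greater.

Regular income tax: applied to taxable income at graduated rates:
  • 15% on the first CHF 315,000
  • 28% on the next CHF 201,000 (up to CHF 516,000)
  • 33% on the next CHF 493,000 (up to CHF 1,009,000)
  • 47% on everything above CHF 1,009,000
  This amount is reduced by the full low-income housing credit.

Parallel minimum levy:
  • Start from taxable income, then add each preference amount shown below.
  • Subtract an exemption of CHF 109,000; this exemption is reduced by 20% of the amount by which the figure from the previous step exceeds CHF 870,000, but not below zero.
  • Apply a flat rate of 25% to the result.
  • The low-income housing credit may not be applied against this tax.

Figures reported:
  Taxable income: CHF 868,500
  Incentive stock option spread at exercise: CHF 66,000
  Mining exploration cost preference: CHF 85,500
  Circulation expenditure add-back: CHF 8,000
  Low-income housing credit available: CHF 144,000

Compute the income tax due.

CHF 237,650

Parallel minimum levy:
  Adjusted income: CHF 868,500 + CHF 66,000 + CHF 85,500 + CHF 8,000 = CHF 1,028,000
  Exemption: CHF 109,000 − 20% × (CHF 1,028,000 − CHF 870,000) = CHF 109,000 − CHF 31,600 = CHF 77,400
  Base: CHF 1,028,000 − CHF 77,400 = CHF 950,600
  CHF 950,600 × 25% = CHF 237,650

Regular income tax:
  CHF 315,000 × 15% = CHF 47,250
  CHF 201,000 × 28% = CHF 56,280
  CHF 352,500 × 33% = CHF 116,325
  → CHF 219,855
  Less low-income housing credit CHF 144,000 → CHF 75,855

CHF 237,650 > CHF 75,855, so the parallel minimum levy is the binding amount.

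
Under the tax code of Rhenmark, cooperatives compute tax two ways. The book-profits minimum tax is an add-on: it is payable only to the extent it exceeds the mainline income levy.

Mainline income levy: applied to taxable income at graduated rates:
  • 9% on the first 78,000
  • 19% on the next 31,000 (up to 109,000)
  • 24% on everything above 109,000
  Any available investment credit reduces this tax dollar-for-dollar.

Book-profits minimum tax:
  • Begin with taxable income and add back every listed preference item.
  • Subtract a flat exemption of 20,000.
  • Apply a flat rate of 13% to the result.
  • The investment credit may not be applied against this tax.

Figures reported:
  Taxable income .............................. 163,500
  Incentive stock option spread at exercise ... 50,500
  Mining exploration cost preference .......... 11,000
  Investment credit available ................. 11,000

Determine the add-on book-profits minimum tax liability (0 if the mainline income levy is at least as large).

Mainline income levy:
  78,000 × 9% = 7,020
  31,000 × 19% = 5,890
  54,500 × 24% = 13,080
  → 25,990
  Less investment credit 11,000 → 14,990

Book-profits minimum tax:
  Adjusted income: 163,500 + 50,500 + 11,000 = 225,000
  Less exemption 20,000 → base 205,000
  205,000 × 13% = 26,650

Excess of book-profits minimum tax over mainline income levy: 26,650 − 14,990 = 11,660.

11,660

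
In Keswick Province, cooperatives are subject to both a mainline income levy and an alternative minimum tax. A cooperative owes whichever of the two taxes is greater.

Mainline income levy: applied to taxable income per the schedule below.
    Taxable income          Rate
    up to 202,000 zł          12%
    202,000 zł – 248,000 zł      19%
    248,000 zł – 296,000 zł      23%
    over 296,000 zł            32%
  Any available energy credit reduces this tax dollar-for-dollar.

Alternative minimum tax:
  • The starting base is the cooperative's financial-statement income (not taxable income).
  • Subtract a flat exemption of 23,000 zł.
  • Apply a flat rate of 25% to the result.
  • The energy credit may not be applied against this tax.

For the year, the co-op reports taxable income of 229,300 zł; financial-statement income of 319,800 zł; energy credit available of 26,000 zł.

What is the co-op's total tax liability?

Mainline income levy:
  202,000 zł × 12% = 24,240 zł
  27,300 zł × 19% = 5,187 zł
  → 29,427 zł
  Less energy credit 26,000 zł → 3,427 zł

Alternative minimum tax:
  Base (financial-statement income): 319,800 zł
  Less exemption 23,000 zł → base 296,800 zł
  296,800 zł × 25% = 74,200 zł

74,200 zł > 3,427 zł, so the alternative minimum tax is the binding amount.

74,200 zł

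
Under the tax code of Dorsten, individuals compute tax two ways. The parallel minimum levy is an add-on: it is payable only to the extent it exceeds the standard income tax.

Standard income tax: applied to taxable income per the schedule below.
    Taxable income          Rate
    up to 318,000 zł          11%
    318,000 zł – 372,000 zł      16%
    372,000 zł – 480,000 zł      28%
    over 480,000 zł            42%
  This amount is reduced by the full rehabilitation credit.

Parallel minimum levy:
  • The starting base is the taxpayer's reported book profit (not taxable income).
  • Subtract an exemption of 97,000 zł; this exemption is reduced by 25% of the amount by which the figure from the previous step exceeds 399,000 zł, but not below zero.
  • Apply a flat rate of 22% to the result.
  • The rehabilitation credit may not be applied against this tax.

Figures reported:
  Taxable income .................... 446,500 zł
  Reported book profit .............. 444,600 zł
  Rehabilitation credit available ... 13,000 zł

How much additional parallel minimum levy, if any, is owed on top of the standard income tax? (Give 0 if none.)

Standard income tax:
  318,000 zł × 11% = 34,980 zł
  54,000 zł × 16% = 8,640 zł
  74,500 zł × 28% = 20,860 zł
  → 64,480 zł
  Less rehabilitation credit 13,000 zł → 51,480 zł

Parallel minimum levy:
  Base (reported book profit): 444,600 zł
  Exemption: 97,000 zł − 25% × (444,600 zł − 399,000 zł) = 97,000 zł − 11,400 zł = 85,600 zł
  Base: 444,600 zł − 85,600 zł = 359,000 zł
  359,000 zł × 22% = 78,980 zł

Excess of parallel minimum levy over standard income tax: 78,980 zł − 51,480 zł = 27,500 zł.

27,500 zł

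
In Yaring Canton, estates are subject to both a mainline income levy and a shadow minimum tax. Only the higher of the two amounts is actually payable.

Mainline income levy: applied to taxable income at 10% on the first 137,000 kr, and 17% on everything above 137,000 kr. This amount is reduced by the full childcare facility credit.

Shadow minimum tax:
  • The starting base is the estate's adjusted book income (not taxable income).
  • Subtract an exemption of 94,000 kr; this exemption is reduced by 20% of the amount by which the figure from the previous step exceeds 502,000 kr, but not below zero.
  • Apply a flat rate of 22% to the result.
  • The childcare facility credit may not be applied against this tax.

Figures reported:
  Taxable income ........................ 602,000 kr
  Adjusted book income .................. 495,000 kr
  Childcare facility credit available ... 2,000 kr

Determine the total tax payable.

90,750 kr

Shadow minimum tax:
  Base (adjusted book income): 495,000 kr
  Exemption: 495,000 kr ≤ 502,000 kr, so full 94,000 kr applies
  Base: 495,000 kr − 94,000 kr = 401,000 kr
  401,000 kr × 22% = 88,220 kr

Mainline income levy:
  137,000 kr × 10% = 13,700 kr
  465,000 kr × 17% = 79,050 kr
  → 92,750 kr
  Less childcare facility credit 2,000 kr → 90,750 kr

90,750 kr > 88,220 kr, so the mainline income levy governs.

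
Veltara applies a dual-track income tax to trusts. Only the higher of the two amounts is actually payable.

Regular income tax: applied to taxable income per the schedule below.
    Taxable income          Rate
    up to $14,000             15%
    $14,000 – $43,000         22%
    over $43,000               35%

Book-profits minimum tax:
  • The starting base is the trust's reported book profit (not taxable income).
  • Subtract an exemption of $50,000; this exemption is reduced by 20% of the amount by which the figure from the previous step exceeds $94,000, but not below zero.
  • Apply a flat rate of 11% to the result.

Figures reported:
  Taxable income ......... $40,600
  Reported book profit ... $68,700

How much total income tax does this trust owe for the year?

Regular income tax:
  $14,000 × 15% = $2,100
  $26,600 × 22% = $5,852
  → $7,952

Book-profits minimum tax:
  Base (reported book profit): $68,700
  Exemption: $68,700 ≤ $94,000, so full $50,000 applies
  Base: $68,700 − $50,000 = $18,700
  $18,700 × 11% = $2,057

$7,952 > $2,057, so the regular income tax governs.

$7,952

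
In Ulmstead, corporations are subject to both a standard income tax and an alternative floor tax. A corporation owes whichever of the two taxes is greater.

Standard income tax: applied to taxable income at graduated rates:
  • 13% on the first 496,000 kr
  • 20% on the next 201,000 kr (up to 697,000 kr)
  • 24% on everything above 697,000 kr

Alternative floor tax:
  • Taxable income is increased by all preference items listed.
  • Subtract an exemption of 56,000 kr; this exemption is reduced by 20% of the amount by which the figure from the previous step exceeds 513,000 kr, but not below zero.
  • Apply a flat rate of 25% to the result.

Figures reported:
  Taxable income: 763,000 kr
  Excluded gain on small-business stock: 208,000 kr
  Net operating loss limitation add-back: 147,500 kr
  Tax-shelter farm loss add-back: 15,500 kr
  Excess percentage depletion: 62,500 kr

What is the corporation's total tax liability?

299,125 kr

Alternative floor tax:
  Adjusted income: 763,000 kr + 208,000 kr + 147,500 kr + 15,500 kr + 62,500 kr = 1,196,500 kr
  Exemption: 20% × (1,196,500 kr − 513,000 kr) = 136,700 kr ≥ 56,000 kr, so the exemption is fully phased out
  Base: 1,196,500 kr − 0 kr = 1,196,500 kr
  1,196,500 kr × 25% = 299,125 kr

Standard income tax:
  496,000 kr × 13% = 64,480 kr
  201,000 kr × 20% = 40,200 kr
  66,000 kr × 24% = 15,840 kr
  → 120,520 kr

299,125 kr > 120,520 kr, so the alternative floor tax is the binding amount.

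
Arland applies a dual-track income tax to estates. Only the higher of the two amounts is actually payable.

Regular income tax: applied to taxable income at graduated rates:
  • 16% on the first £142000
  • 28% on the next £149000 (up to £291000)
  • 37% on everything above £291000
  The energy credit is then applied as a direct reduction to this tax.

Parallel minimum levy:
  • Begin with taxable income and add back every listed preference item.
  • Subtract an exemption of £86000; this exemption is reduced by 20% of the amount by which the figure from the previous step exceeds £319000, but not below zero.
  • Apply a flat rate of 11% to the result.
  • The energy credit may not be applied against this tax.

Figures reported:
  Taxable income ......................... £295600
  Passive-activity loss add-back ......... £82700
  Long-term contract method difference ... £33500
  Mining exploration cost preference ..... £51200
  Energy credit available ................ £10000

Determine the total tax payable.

£56142

Regular income tax:
  £142000 × 16% = £22720
  £149000 × 28% = £41720
  £4600 × 37% = £1702
  → £66142
  Less energy credit £10000 → £56142

Parallel minimum levy:
  Adjusted income: £295600 + £82700 + £33500 + £51200 = £463000
  Exemption: £86000 − 20% × (£463000 − £319000) = £86000 − £28800 = £57200
  Base: £463000 − £57200 = £405800
  £405800 × 11% = £44638

£56142 > £44638, so the regular income tax governs.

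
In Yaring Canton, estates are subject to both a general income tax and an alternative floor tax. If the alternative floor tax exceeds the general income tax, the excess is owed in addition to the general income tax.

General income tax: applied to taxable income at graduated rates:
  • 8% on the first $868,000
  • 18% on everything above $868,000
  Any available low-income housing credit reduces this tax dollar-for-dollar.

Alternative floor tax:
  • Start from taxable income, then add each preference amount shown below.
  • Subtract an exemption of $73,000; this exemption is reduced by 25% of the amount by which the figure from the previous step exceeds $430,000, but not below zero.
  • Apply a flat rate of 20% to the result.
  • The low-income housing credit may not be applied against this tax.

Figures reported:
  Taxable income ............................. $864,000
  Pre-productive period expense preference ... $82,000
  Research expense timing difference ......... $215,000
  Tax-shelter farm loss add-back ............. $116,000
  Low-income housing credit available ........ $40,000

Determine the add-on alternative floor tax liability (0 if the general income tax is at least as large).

$226,280

General income tax:
  $864,000 × 8% = $69,120
  Less low-income housing credit $40,000 → $29,120

Alternative floor tax:
  Adjusted income: $864,000 + $82,000 + $215,000 + $116,000 = $1,277,000
  Exemption: 25% × ($1,277,000 − $430,000) = $211,750 ≥ $73,000, so the exemption is fully phased out
  Base: $1,277,000 − $0 = $1,277,000
  $1,277,000 × 20% = $255,400

Excess of alternative floor tax over general income tax: $255,400 − $29,120 = $226,280.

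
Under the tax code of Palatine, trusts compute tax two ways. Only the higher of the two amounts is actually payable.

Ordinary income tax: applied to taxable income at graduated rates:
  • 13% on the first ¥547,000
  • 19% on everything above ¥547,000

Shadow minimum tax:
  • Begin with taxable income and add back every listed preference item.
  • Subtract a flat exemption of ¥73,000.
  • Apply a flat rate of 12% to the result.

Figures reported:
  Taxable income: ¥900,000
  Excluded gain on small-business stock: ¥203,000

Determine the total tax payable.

Ordinary income tax:
  ¥547,000 × 13% = ¥71,110
  ¥353,000 × 19% = ¥67,070
  → ¥138,180

Shadow minimum tax:
  Adjusted income: ¥900,000 + ¥203,000 = ¥1,103,000
  Less exemption ¥73,000 → base ¥1,030,000
  ¥1,030,000 × 12% = ¥123,600

¥138,180 > ¥123,600, so the ordinary income tax governs.

¥138,180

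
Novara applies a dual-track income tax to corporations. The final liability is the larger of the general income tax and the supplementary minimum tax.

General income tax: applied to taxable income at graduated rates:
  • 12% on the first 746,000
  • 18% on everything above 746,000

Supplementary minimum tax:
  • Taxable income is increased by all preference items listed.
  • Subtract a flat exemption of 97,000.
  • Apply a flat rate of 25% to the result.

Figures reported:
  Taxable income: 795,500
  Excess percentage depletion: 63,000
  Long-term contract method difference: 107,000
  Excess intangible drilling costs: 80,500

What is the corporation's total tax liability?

General income tax:
  746,000 × 12% = 89,520
  49,500 × 18% = 8,910
  → 98,430

Supplementary minimum tax:
  Adjusted income: 795,500 + 63,000 + 107,000 + 80,500 = 1,046,000
  Less exemption 97,000 → base 949,000
  949,000 × 25% = 237,250

237,250 > 98,430, so the supplementary minimum tax is the binding amount.

237,250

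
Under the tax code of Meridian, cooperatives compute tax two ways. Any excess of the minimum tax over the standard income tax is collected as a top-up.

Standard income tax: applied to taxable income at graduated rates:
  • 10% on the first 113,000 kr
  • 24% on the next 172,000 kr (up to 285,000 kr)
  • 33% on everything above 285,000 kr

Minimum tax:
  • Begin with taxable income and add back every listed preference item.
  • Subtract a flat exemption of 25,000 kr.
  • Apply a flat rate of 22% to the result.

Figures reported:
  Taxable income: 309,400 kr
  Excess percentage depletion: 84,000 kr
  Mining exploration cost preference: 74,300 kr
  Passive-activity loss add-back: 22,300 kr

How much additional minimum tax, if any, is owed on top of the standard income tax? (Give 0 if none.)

Standard income tax:
  113,000 kr × 10% = 11,300 kr
  172,000 kr × 24% = 41,280 kr
  24,400 kr × 33% = 8,052 kr
  → 60,632 kr

Minimum tax:
  Adjusted income: 309,400 kr + 84,000 kr + 74,300 kr + 22,300 kr = 490,000 kr
  Less exemption 25,000 kr → base 465,000 kr
  465,000 kr × 22% = 102,300 kr

Excess of minimum tax over standard income tax: 102,300 kr − 60,632 kr = 41,668 kr.

41,668 kr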